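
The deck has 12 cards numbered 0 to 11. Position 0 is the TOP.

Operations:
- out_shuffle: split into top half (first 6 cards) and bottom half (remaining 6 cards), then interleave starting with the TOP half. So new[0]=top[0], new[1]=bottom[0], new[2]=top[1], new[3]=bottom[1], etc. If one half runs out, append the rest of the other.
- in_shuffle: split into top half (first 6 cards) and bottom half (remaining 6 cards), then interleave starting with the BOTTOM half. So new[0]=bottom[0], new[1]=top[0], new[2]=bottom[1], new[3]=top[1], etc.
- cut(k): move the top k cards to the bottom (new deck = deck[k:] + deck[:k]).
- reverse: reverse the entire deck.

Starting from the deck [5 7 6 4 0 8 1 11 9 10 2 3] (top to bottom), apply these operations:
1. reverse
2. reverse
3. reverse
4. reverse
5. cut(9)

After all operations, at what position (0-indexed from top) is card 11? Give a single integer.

After op 1 (reverse): [3 2 10 9 11 1 8 0 4 6 7 5]
After op 2 (reverse): [5 7 6 4 0 8 1 11 9 10 2 3]
After op 3 (reverse): [3 2 10 9 11 1 8 0 4 6 7 5]
After op 4 (reverse): [5 7 6 4 0 8 1 11 9 10 2 3]
After op 5 (cut(9)): [10 2 3 5 7 6 4 0 8 1 11 9]
Card 11 is at position 10.

Answer: 10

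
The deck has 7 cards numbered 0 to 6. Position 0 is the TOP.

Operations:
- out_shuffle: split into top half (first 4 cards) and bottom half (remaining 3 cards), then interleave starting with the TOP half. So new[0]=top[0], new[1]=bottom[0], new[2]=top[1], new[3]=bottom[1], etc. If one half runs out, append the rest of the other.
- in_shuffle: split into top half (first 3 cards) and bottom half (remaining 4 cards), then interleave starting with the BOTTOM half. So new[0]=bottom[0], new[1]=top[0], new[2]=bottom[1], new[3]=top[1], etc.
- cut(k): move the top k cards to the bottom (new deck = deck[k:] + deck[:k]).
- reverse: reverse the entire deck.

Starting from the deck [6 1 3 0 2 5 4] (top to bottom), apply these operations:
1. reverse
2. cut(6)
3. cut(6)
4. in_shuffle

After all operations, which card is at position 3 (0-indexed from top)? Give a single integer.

Answer: 6

Derivation:
After op 1 (reverse): [4 5 2 0 3 1 6]
After op 2 (cut(6)): [6 4 5 2 0 3 1]
After op 3 (cut(6)): [1 6 4 5 2 0 3]
After op 4 (in_shuffle): [5 1 2 6 0 4 3]
Position 3: card 6.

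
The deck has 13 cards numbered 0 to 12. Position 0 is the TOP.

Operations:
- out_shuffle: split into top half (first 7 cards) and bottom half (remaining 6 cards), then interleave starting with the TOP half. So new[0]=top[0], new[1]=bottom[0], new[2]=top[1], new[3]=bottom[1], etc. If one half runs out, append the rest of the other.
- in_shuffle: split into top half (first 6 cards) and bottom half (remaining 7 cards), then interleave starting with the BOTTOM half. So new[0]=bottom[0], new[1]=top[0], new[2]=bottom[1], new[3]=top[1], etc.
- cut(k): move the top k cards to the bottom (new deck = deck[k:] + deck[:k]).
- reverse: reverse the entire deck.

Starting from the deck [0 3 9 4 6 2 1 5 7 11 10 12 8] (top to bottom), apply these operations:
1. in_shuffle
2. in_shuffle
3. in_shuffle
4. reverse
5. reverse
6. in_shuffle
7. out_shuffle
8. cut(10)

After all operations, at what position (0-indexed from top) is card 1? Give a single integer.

After op 1 (in_shuffle): [1 0 5 3 7 9 11 4 10 6 12 2 8]
After op 2 (in_shuffle): [11 1 4 0 10 5 6 3 12 7 2 9 8]
After op 3 (in_shuffle): [6 11 3 1 12 4 7 0 2 10 9 5 8]
After op 4 (reverse): [8 5 9 10 2 0 7 4 12 1 3 11 6]
After op 5 (reverse): [6 11 3 1 12 4 7 0 2 10 9 5 8]
After op 6 (in_shuffle): [7 6 0 11 2 3 10 1 9 12 5 4 8]
After op 7 (out_shuffle): [7 1 6 9 0 12 11 5 2 4 3 8 10]
After op 8 (cut(10)): [3 8 10 7 1 6 9 0 12 11 5 2 4]
Card 1 is at position 4.

Answer: 4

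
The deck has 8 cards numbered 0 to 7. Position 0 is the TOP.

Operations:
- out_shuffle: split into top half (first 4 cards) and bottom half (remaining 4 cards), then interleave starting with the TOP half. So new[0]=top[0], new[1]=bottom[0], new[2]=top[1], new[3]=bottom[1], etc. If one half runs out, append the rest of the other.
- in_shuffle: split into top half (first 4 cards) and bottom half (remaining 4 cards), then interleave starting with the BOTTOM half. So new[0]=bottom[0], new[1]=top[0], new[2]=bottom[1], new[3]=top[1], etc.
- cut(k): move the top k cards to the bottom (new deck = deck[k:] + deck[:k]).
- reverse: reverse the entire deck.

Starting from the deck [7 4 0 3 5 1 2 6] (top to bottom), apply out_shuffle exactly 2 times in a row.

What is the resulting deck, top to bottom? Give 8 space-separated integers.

Answer: 7 0 5 2 4 3 1 6

Derivation:
After op 1 (out_shuffle): [7 5 4 1 0 2 3 6]
After op 2 (out_shuffle): [7 0 5 2 4 3 1 6]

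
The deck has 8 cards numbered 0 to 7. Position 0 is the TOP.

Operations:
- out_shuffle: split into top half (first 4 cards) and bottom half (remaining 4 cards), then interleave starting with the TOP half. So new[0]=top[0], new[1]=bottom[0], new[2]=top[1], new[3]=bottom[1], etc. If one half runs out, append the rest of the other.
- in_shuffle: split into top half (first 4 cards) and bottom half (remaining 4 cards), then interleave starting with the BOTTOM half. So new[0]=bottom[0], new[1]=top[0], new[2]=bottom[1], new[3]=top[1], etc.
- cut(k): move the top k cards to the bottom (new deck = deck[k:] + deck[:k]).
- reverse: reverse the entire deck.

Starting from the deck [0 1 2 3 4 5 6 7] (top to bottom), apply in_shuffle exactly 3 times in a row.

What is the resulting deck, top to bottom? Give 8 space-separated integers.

After op 1 (in_shuffle): [4 0 5 1 6 2 7 3]
After op 2 (in_shuffle): [6 4 2 0 7 5 3 1]
After op 3 (in_shuffle): [7 6 5 4 3 2 1 0]

Answer: 7 6 5 4 3 2 1 0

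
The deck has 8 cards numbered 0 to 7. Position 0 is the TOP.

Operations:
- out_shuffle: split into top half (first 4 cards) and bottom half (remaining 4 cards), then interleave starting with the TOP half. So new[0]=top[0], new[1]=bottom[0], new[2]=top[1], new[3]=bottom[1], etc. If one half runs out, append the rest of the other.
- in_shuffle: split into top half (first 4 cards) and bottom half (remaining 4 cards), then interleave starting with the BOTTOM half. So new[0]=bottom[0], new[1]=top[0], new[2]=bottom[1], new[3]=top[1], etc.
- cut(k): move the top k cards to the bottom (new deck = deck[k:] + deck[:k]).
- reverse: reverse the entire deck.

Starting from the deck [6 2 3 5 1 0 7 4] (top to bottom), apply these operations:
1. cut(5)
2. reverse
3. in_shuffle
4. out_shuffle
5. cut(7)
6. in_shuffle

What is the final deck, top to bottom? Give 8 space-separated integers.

After op 1 (cut(5)): [0 7 4 6 2 3 5 1]
After op 2 (reverse): [1 5 3 2 6 4 7 0]
After op 3 (in_shuffle): [6 1 4 5 7 3 0 2]
After op 4 (out_shuffle): [6 7 1 3 4 0 5 2]
After op 5 (cut(7)): [2 6 7 1 3 4 0 5]
After op 6 (in_shuffle): [3 2 4 6 0 7 5 1]

Answer: 3 2 4 6 0 7 5 1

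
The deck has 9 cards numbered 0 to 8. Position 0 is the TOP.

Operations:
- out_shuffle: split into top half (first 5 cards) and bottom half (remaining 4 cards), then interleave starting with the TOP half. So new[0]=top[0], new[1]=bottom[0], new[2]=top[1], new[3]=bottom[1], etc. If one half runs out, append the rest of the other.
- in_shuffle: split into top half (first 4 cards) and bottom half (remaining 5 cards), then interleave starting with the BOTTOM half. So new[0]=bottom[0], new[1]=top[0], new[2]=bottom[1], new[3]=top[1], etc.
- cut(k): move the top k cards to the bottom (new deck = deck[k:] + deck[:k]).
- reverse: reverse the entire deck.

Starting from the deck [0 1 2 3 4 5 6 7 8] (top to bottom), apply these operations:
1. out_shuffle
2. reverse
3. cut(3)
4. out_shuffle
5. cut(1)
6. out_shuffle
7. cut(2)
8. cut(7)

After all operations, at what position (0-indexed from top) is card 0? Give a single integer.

After op 1 (out_shuffle): [0 5 1 6 2 7 3 8 4]
After op 2 (reverse): [4 8 3 7 2 6 1 5 0]
After op 3 (cut(3)): [7 2 6 1 5 0 4 8 3]
After op 4 (out_shuffle): [7 0 2 4 6 8 1 3 5]
After op 5 (cut(1)): [0 2 4 6 8 1 3 5 7]
After op 6 (out_shuffle): [0 1 2 3 4 5 6 7 8]
After op 7 (cut(2)): [2 3 4 5 6 7 8 0 1]
After op 8 (cut(7)): [0 1 2 3 4 5 6 7 8]
Card 0 is at position 0.

Answer: 0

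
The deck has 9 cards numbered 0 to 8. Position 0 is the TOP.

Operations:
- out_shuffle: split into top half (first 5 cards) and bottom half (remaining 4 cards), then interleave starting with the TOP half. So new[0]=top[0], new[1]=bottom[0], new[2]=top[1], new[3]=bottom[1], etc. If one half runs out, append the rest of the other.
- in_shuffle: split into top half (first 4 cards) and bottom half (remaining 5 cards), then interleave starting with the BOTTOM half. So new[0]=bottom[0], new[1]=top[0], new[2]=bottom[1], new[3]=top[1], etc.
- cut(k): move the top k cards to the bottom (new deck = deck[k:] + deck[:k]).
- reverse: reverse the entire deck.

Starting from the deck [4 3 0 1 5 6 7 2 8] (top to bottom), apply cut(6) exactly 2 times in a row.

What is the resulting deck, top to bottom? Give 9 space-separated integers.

Answer: 1 5 6 7 2 8 4 3 0

Derivation:
After op 1 (cut(6)): [7 2 8 4 3 0 1 5 6]
After op 2 (cut(6)): [1 5 6 7 2 8 4 3 0]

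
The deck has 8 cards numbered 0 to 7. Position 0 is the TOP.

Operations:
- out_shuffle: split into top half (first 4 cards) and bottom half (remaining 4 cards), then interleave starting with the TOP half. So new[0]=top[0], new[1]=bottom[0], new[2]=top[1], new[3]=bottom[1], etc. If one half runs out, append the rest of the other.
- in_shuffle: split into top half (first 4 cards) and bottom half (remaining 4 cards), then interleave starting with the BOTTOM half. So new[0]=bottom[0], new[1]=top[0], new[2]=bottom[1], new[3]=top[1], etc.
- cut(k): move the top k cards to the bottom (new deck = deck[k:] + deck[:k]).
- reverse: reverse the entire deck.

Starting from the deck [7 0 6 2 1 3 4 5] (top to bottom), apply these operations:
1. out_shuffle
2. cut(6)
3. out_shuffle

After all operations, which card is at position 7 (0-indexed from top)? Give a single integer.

After op 1 (out_shuffle): [7 1 0 3 6 4 2 5]
After op 2 (cut(6)): [2 5 7 1 0 3 6 4]
After op 3 (out_shuffle): [2 0 5 3 7 6 1 4]
Position 7: card 4.

Answer: 4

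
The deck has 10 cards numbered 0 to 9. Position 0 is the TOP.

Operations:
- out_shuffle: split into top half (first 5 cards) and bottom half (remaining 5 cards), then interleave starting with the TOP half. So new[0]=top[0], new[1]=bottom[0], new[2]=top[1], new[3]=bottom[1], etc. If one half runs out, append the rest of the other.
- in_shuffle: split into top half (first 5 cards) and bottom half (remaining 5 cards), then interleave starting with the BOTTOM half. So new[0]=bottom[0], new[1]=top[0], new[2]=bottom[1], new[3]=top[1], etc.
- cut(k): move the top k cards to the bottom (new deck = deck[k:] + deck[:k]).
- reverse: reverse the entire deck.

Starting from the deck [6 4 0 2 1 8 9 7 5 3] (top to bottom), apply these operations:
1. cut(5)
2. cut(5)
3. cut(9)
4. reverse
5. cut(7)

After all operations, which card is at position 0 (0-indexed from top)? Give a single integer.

After op 1 (cut(5)): [8 9 7 5 3 6 4 0 2 1]
After op 2 (cut(5)): [6 4 0 2 1 8 9 7 5 3]
After op 3 (cut(9)): [3 6 4 0 2 1 8 9 7 5]
After op 4 (reverse): [5 7 9 8 1 2 0 4 6 3]
After op 5 (cut(7)): [4 6 3 5 7 9 8 1 2 0]
Position 0: card 4.

Answer: 4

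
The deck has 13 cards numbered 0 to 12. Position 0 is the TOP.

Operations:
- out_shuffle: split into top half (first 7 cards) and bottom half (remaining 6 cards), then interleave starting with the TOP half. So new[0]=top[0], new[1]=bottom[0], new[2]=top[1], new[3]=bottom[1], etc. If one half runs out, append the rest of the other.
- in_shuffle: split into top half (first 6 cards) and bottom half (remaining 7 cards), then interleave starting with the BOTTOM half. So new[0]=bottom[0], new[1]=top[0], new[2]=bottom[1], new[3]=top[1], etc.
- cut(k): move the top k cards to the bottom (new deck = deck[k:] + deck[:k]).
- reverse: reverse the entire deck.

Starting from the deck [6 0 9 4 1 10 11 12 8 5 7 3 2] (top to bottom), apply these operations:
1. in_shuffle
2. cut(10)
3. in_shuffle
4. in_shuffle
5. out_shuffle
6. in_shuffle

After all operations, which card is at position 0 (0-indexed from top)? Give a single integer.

Answer: 3

Derivation:
After op 1 (in_shuffle): [11 6 12 0 8 9 5 4 7 1 3 10 2]
After op 2 (cut(10)): [3 10 2 11 6 12 0 8 9 5 4 7 1]
After op 3 (in_shuffle): [0 3 8 10 9 2 5 11 4 6 7 12 1]
After op 4 (in_shuffle): [5 0 11 3 4 8 6 10 7 9 12 2 1]
After op 5 (out_shuffle): [5 10 0 7 11 9 3 12 4 2 8 1 6]
After op 6 (in_shuffle): [3 5 12 10 4 0 2 7 8 11 1 9 6]
Position 0: card 3.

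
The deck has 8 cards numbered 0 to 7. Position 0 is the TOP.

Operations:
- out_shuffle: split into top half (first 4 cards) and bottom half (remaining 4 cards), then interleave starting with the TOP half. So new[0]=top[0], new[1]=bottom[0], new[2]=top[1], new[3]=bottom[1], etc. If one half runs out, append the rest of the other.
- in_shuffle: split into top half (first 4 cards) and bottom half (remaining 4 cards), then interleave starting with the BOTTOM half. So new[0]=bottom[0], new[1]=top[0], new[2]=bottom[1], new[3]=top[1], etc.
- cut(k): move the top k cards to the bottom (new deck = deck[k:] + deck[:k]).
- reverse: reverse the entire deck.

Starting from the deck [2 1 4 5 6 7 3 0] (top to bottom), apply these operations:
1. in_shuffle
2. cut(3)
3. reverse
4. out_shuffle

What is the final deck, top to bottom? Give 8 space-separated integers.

Answer: 7 0 2 4 6 3 5 1

Derivation:
After op 1 (in_shuffle): [6 2 7 1 3 4 0 5]
After op 2 (cut(3)): [1 3 4 0 5 6 2 7]
After op 3 (reverse): [7 2 6 5 0 4 3 1]
After op 4 (out_shuffle): [7 0 2 4 6 3 5 1]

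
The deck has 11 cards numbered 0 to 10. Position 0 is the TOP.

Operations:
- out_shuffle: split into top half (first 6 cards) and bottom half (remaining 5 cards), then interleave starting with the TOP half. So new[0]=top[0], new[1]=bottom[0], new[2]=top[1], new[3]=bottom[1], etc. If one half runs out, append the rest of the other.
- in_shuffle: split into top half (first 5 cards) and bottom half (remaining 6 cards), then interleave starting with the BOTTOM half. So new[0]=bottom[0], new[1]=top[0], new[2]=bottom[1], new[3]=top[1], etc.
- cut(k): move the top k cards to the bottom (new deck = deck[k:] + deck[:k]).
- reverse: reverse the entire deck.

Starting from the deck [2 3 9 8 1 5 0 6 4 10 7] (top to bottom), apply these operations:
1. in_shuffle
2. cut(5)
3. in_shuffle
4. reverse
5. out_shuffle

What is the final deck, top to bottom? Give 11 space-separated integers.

Answer: 6 2 1 4 3 5 10 9 0 7 8

Derivation:
After op 1 (in_shuffle): [5 2 0 3 6 9 4 8 10 1 7]
After op 2 (cut(5)): [9 4 8 10 1 7 5 2 0 3 6]
After op 3 (in_shuffle): [7 9 5 4 2 8 0 10 3 1 6]
After op 4 (reverse): [6 1 3 10 0 8 2 4 5 9 7]
After op 5 (out_shuffle): [6 2 1 4 3 5 10 9 0 7 8]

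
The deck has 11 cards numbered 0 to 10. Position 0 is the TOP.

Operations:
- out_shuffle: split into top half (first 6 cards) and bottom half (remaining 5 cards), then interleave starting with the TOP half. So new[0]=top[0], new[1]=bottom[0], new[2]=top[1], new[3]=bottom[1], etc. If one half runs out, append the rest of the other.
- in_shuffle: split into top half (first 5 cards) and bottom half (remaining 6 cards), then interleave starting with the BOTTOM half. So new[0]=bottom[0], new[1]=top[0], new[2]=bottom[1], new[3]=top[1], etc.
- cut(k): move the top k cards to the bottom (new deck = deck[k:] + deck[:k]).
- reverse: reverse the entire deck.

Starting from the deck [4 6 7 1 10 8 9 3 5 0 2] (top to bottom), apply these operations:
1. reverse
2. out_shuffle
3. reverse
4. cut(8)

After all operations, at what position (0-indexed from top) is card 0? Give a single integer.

Answer: 0

Derivation:
After op 1 (reverse): [2 0 5 3 9 8 10 1 7 6 4]
After op 2 (out_shuffle): [2 10 0 1 5 7 3 6 9 4 8]
After op 3 (reverse): [8 4 9 6 3 7 5 1 0 10 2]
After op 4 (cut(8)): [0 10 2 8 4 9 6 3 7 5 1]
Card 0 is at position 0.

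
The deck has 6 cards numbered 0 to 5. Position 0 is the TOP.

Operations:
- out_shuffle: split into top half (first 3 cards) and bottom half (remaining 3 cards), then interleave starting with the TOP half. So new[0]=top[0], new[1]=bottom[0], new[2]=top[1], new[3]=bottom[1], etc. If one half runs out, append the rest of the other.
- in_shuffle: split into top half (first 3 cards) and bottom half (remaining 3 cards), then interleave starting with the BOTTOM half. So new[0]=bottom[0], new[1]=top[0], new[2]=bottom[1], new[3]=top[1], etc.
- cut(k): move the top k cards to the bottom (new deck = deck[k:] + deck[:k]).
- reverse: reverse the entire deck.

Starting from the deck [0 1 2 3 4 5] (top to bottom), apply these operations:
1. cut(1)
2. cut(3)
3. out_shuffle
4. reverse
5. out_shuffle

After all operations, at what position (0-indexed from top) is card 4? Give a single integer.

After op 1 (cut(1)): [1 2 3 4 5 0]
After op 2 (cut(3)): [4 5 0 1 2 3]
After op 3 (out_shuffle): [4 1 5 2 0 3]
After op 4 (reverse): [3 0 2 5 1 4]
After op 5 (out_shuffle): [3 5 0 1 2 4]
Card 4 is at position 5.

Answer: 5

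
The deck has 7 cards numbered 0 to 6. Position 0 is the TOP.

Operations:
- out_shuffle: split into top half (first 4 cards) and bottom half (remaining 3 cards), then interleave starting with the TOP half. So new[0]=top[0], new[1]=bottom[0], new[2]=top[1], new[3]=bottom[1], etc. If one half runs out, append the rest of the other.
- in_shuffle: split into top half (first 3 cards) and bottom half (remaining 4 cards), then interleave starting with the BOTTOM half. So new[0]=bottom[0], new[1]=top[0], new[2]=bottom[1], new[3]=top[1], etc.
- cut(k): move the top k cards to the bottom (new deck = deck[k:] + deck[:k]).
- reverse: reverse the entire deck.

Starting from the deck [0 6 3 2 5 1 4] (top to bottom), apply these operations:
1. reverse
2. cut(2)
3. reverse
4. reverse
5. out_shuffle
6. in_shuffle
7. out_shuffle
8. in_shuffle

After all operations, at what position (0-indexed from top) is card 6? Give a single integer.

After op 1 (reverse): [4 1 5 2 3 6 0]
After op 2 (cut(2)): [5 2 3 6 0 4 1]
After op 3 (reverse): [1 4 0 6 3 2 5]
After op 4 (reverse): [5 2 3 6 0 4 1]
After op 5 (out_shuffle): [5 0 2 4 3 1 6]
After op 6 (in_shuffle): [4 5 3 0 1 2 6]
After op 7 (out_shuffle): [4 1 5 2 3 6 0]
After op 8 (in_shuffle): [2 4 3 1 6 5 0]
Card 6 is at position 4.

Answer: 4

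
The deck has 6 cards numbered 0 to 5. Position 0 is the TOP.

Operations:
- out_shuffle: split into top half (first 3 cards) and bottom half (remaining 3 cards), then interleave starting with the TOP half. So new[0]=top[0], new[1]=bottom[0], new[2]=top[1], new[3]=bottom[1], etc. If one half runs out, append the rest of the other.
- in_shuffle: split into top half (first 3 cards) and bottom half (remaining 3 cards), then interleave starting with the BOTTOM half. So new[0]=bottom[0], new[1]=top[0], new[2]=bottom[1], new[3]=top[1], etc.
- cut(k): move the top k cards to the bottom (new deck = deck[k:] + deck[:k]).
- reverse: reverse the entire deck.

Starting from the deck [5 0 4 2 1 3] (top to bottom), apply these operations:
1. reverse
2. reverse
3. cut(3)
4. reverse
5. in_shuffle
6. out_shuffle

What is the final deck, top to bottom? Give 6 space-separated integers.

Answer: 3 0 4 2 1 5

Derivation:
After op 1 (reverse): [3 1 2 4 0 5]
After op 2 (reverse): [5 0 4 2 1 3]
After op 3 (cut(3)): [2 1 3 5 0 4]
After op 4 (reverse): [4 0 5 3 1 2]
After op 5 (in_shuffle): [3 4 1 0 2 5]
After op 6 (out_shuffle): [3 0 4 2 1 5]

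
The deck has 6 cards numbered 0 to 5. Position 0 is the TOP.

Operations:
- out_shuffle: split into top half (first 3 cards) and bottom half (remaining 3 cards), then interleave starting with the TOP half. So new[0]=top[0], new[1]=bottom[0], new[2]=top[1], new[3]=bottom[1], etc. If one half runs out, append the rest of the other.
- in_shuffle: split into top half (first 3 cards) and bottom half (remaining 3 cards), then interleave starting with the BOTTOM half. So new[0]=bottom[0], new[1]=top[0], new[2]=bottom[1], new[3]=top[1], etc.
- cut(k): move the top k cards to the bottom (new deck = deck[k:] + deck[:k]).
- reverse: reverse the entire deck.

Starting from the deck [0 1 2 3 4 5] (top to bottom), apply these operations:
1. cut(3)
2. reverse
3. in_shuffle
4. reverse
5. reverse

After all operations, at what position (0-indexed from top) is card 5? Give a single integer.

Answer: 0

Derivation:
After op 1 (cut(3)): [3 4 5 0 1 2]
After op 2 (reverse): [2 1 0 5 4 3]
After op 3 (in_shuffle): [5 2 4 1 3 0]
After op 4 (reverse): [0 3 1 4 2 5]
After op 5 (reverse): [5 2 4 1 3 0]
Card 5 is at position 0.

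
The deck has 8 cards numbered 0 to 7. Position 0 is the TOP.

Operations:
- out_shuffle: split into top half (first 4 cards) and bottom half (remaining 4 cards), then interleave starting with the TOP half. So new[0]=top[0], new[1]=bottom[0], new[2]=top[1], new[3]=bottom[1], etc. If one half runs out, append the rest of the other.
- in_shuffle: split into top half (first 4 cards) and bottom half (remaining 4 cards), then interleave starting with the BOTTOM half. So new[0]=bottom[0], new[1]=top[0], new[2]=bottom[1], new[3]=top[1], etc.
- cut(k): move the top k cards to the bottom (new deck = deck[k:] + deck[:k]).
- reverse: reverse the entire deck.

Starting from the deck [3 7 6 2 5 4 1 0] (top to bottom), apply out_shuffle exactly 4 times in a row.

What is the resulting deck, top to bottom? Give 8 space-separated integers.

Answer: 3 5 7 4 6 1 2 0

Derivation:
After op 1 (out_shuffle): [3 5 7 4 6 1 2 0]
After op 2 (out_shuffle): [3 6 5 1 7 2 4 0]
After op 3 (out_shuffle): [3 7 6 2 5 4 1 0]
After op 4 (out_shuffle): [3 5 7 4 6 1 2 0]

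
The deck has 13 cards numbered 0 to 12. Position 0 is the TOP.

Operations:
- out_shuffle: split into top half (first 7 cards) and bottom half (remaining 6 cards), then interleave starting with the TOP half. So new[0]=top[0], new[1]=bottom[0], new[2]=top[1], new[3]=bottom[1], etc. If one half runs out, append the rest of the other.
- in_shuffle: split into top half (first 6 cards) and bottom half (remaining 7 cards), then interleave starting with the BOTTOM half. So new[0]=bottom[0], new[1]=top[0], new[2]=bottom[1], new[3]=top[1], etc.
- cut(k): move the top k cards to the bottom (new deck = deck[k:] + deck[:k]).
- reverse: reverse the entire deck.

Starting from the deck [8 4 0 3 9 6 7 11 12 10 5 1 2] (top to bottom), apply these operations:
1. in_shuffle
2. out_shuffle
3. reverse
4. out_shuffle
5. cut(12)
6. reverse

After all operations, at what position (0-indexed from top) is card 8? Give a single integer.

After op 1 (in_shuffle): [7 8 11 4 12 0 10 3 5 9 1 6 2]
After op 2 (out_shuffle): [7 3 8 5 11 9 4 1 12 6 0 2 10]
After op 3 (reverse): [10 2 0 6 12 1 4 9 11 5 8 3 7]
After op 4 (out_shuffle): [10 9 2 11 0 5 6 8 12 3 1 7 4]
After op 5 (cut(12)): [4 10 9 2 11 0 5 6 8 12 3 1 7]
After op 6 (reverse): [7 1 3 12 8 6 5 0 11 2 9 10 4]
Card 8 is at position 4.

Answer: 4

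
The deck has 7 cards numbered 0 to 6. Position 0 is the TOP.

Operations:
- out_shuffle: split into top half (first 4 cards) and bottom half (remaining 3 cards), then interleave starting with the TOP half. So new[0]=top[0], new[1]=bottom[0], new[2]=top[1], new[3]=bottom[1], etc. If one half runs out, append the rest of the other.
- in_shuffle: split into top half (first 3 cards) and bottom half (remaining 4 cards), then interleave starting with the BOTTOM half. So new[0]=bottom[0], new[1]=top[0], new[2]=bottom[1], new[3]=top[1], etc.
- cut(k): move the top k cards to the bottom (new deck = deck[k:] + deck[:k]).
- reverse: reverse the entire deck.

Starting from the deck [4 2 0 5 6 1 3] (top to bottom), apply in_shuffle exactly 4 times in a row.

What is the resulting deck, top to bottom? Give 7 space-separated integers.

After op 1 (in_shuffle): [5 4 6 2 1 0 3]
After op 2 (in_shuffle): [2 5 1 4 0 6 3]
After op 3 (in_shuffle): [4 2 0 5 6 1 3]
After op 4 (in_shuffle): [5 4 6 2 1 0 3]

Answer: 5 4 6 2 1 0 3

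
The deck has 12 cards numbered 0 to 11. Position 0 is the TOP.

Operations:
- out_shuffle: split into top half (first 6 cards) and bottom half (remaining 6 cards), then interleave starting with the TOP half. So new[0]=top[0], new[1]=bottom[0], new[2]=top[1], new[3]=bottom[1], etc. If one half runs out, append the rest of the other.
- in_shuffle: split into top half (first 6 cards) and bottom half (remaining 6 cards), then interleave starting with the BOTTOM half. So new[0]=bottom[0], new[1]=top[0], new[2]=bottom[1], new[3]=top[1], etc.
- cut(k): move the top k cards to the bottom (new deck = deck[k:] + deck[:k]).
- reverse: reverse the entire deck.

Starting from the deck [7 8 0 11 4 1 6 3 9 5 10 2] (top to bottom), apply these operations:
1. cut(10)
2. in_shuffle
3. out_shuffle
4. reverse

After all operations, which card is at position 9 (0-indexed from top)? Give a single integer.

Answer: 10

Derivation:
After op 1 (cut(10)): [10 2 7 8 0 11 4 1 6 3 9 5]
After op 2 (in_shuffle): [4 10 1 2 6 7 3 8 9 0 5 11]
After op 3 (out_shuffle): [4 3 10 8 1 9 2 0 6 5 7 11]
After op 4 (reverse): [11 7 5 6 0 2 9 1 8 10 3 4]
Position 9: card 10.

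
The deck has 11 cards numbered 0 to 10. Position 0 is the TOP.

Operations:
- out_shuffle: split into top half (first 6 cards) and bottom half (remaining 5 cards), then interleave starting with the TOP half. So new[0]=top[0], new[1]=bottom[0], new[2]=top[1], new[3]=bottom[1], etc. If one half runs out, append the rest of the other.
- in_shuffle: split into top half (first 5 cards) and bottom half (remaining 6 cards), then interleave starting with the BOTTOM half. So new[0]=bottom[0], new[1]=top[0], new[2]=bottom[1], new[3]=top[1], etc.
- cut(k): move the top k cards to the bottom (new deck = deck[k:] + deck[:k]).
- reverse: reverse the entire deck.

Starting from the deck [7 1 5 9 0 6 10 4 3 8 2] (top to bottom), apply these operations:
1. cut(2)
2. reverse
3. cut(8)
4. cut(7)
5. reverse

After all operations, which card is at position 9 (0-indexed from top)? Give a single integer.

Answer: 4

Derivation:
After op 1 (cut(2)): [5 9 0 6 10 4 3 8 2 7 1]
After op 2 (reverse): [1 7 2 8 3 4 10 6 0 9 5]
After op 3 (cut(8)): [0 9 5 1 7 2 8 3 4 10 6]
After op 4 (cut(7)): [3 4 10 6 0 9 5 1 7 2 8]
After op 5 (reverse): [8 2 7 1 5 9 0 6 10 4 3]
Position 9: card 4.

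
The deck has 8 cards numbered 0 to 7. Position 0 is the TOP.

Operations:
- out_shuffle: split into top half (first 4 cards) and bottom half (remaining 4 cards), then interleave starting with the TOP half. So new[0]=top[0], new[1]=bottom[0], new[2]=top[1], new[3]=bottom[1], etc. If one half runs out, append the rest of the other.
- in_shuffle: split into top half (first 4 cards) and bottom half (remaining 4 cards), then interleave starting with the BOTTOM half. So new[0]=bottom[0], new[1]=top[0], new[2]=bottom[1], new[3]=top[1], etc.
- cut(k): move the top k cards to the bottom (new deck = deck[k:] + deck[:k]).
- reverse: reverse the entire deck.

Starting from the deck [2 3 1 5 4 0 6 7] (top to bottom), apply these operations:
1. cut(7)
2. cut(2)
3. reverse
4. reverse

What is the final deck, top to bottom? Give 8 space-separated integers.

Answer: 3 1 5 4 0 6 7 2

Derivation:
After op 1 (cut(7)): [7 2 3 1 5 4 0 6]
After op 2 (cut(2)): [3 1 5 4 0 6 7 2]
After op 3 (reverse): [2 7 6 0 4 5 1 3]
After op 4 (reverse): [3 1 5 4 0 6 7 2]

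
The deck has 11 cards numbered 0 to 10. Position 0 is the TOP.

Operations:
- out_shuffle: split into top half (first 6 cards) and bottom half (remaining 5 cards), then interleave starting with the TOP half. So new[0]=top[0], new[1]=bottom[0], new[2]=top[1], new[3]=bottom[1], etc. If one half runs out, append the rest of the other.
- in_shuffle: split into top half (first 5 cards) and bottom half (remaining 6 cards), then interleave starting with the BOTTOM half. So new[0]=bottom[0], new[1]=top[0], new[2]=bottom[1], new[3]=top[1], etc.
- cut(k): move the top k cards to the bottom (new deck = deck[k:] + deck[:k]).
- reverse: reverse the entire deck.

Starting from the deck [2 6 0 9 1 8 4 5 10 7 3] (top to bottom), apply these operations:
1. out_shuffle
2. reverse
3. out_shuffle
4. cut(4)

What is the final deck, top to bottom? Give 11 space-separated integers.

Answer: 1 6 7 4 9 2 10 8 0 3 5

Derivation:
After op 1 (out_shuffle): [2 4 6 5 0 10 9 7 1 3 8]
After op 2 (reverse): [8 3 1 7 9 10 0 5 6 4 2]
After op 3 (out_shuffle): [8 0 3 5 1 6 7 4 9 2 10]
After op 4 (cut(4)): [1 6 7 4 9 2 10 8 0 3 5]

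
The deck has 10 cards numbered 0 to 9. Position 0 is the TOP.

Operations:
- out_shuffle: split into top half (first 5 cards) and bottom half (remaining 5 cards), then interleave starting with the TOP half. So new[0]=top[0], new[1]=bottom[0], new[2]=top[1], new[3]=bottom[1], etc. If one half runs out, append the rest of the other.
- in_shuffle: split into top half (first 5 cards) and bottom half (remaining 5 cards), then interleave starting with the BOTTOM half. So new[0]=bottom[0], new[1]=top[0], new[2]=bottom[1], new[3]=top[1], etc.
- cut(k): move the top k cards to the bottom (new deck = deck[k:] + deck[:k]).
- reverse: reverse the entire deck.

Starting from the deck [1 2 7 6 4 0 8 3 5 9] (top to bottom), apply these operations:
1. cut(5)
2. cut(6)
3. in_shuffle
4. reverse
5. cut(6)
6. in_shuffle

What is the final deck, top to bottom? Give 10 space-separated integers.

After op 1 (cut(5)): [0 8 3 5 9 1 2 7 6 4]
After op 2 (cut(6)): [2 7 6 4 0 8 3 5 9 1]
After op 3 (in_shuffle): [8 2 3 7 5 6 9 4 1 0]
After op 4 (reverse): [0 1 4 9 6 5 7 3 2 8]
After op 5 (cut(6)): [7 3 2 8 0 1 4 9 6 5]
After op 6 (in_shuffle): [1 7 4 3 9 2 6 8 5 0]

Answer: 1 7 4 3 9 2 6 8 5 0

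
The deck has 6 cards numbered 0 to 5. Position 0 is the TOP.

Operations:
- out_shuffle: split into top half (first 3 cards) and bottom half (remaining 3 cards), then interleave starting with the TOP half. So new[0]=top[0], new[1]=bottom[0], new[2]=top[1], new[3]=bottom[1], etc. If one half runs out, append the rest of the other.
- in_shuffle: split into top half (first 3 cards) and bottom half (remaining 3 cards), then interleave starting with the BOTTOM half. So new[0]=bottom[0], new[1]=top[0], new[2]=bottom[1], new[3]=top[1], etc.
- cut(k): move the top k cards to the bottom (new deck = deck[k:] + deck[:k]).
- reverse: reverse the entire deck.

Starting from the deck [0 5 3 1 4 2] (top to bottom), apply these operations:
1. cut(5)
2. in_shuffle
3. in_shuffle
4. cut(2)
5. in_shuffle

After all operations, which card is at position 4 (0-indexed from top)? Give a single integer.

After op 1 (cut(5)): [2 0 5 3 1 4]
After op 2 (in_shuffle): [3 2 1 0 4 5]
After op 3 (in_shuffle): [0 3 4 2 5 1]
After op 4 (cut(2)): [4 2 5 1 0 3]
After op 5 (in_shuffle): [1 4 0 2 3 5]
Position 4: card 3.

Answer: 3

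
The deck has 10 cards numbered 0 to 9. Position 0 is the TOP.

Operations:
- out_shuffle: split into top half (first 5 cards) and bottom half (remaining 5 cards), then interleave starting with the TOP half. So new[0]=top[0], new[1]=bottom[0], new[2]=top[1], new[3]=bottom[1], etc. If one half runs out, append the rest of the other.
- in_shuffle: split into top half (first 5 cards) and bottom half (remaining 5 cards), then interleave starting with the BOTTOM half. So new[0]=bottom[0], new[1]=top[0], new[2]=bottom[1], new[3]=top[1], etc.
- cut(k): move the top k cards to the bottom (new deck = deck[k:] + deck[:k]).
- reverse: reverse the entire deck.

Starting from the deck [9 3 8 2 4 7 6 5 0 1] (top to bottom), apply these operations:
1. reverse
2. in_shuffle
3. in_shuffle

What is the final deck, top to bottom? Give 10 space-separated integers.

Answer: 5 4 3 1 6 2 9 0 7 8

Derivation:
After op 1 (reverse): [1 0 5 6 7 4 2 8 3 9]
After op 2 (in_shuffle): [4 1 2 0 8 5 3 6 9 7]
After op 3 (in_shuffle): [5 4 3 1 6 2 9 0 7 8]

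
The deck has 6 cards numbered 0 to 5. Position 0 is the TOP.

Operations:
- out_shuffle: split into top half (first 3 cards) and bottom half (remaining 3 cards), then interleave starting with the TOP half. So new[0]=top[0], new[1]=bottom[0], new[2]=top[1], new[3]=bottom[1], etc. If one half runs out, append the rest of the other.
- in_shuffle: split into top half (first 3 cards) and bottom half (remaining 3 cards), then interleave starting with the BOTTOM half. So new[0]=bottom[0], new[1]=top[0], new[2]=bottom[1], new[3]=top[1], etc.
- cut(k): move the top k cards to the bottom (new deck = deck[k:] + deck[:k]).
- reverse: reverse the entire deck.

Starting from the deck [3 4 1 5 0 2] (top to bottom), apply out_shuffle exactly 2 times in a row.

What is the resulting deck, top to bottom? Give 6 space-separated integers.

After op 1 (out_shuffle): [3 5 4 0 1 2]
After op 2 (out_shuffle): [3 0 5 1 4 2]

Answer: 3 0 5 1 4 2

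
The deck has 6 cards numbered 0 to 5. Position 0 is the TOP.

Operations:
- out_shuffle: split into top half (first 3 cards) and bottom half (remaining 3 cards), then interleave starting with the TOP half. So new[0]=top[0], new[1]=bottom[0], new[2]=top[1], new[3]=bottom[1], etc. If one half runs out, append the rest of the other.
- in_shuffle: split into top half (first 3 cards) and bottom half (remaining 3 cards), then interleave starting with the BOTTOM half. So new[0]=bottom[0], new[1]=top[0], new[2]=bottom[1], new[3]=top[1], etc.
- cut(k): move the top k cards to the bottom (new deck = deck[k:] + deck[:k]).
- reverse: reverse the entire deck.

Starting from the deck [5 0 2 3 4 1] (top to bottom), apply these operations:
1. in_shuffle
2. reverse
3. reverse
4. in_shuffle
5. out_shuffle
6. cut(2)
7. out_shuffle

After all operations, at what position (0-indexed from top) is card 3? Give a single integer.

Answer: 0

Derivation:
After op 1 (in_shuffle): [3 5 4 0 1 2]
After op 2 (reverse): [2 1 0 4 5 3]
After op 3 (reverse): [3 5 4 0 1 2]
After op 4 (in_shuffle): [0 3 1 5 2 4]
After op 5 (out_shuffle): [0 5 3 2 1 4]
After op 6 (cut(2)): [3 2 1 4 0 5]
After op 7 (out_shuffle): [3 4 2 0 1 5]
Card 3 is at position 0.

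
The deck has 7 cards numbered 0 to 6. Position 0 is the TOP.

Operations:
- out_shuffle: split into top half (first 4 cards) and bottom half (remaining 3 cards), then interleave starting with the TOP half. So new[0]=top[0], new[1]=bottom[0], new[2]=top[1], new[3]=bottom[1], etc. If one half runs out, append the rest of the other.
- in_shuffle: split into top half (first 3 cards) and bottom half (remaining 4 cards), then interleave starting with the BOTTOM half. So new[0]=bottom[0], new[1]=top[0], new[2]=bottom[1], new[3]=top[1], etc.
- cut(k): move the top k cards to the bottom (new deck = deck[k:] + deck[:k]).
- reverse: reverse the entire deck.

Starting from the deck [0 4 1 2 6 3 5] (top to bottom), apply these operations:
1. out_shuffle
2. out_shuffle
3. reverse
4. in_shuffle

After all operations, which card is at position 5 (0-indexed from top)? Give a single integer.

Answer: 4

Derivation:
After op 1 (out_shuffle): [0 6 4 3 1 5 2]
After op 2 (out_shuffle): [0 1 6 5 4 2 3]
After op 3 (reverse): [3 2 4 5 6 1 0]
After op 4 (in_shuffle): [5 3 6 2 1 4 0]
Position 5: card 4.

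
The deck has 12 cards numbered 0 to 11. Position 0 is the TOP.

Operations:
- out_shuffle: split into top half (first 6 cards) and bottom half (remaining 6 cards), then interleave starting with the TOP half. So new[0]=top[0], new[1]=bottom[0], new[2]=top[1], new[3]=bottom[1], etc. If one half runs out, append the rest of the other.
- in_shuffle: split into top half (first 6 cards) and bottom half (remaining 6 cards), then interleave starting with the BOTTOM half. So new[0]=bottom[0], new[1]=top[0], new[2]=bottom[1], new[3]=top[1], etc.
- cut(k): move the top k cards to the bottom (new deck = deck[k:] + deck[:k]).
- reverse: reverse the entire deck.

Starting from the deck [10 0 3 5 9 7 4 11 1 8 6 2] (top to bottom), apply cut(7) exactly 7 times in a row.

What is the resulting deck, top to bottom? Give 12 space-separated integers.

Answer: 0 3 5 9 7 4 11 1 8 6 2 10

Derivation:
After op 1 (cut(7)): [11 1 8 6 2 10 0 3 5 9 7 4]
After op 2 (cut(7)): [3 5 9 7 4 11 1 8 6 2 10 0]
After op 3 (cut(7)): [8 6 2 10 0 3 5 9 7 4 11 1]
After op 4 (cut(7)): [9 7 4 11 1 8 6 2 10 0 3 5]
After op 5 (cut(7)): [2 10 0 3 5 9 7 4 11 1 8 6]
After op 6 (cut(7)): [4 11 1 8 6 2 10 0 3 5 9 7]
After op 7 (cut(7)): [0 3 5 9 7 4 11 1 8 6 2 10]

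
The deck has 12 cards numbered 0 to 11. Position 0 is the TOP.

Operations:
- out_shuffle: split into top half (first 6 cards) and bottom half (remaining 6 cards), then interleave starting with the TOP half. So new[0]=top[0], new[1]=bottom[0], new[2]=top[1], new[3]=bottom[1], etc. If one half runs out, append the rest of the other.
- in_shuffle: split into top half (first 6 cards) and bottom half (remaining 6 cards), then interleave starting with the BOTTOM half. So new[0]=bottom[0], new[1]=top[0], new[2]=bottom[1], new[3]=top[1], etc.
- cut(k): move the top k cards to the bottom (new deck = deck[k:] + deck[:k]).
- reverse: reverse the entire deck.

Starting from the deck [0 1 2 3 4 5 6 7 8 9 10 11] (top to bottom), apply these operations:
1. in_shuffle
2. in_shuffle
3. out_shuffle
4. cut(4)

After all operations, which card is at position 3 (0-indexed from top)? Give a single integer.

Answer: 8

Derivation:
After op 1 (in_shuffle): [6 0 7 1 8 2 9 3 10 4 11 5]
After op 2 (in_shuffle): [9 6 3 0 10 7 4 1 11 8 5 2]
After op 3 (out_shuffle): [9 4 6 1 3 11 0 8 10 5 7 2]
After op 4 (cut(4)): [3 11 0 8 10 5 7 2 9 4 6 1]
Position 3: card 8.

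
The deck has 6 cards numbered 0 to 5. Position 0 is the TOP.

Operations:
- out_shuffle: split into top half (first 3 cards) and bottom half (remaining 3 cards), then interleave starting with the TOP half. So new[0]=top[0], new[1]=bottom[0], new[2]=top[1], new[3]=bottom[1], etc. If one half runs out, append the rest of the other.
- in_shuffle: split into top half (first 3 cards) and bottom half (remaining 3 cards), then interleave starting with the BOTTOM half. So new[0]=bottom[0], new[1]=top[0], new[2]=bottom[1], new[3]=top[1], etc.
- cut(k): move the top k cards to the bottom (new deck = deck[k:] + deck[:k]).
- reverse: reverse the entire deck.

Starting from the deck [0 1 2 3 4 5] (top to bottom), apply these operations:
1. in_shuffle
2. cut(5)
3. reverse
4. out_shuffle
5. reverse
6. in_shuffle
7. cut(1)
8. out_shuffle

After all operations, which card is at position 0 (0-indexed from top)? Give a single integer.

After op 1 (in_shuffle): [3 0 4 1 5 2]
After op 2 (cut(5)): [2 3 0 4 1 5]
After op 3 (reverse): [5 1 4 0 3 2]
After op 4 (out_shuffle): [5 0 1 3 4 2]
After op 5 (reverse): [2 4 3 1 0 5]
After op 6 (in_shuffle): [1 2 0 4 5 3]
After op 7 (cut(1)): [2 0 4 5 3 1]
After op 8 (out_shuffle): [2 5 0 3 4 1]
Position 0: card 2.

Answer: 2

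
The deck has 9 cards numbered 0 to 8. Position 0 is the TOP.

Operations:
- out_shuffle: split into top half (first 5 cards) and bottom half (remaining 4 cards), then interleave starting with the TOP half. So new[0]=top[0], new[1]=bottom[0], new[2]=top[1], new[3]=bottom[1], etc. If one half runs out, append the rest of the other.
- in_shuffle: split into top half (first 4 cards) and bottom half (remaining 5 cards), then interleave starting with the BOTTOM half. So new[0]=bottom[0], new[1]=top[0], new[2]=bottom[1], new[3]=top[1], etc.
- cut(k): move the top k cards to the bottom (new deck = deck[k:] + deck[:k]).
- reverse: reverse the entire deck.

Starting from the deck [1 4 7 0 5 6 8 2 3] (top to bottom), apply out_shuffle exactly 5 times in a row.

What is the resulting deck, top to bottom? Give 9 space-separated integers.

Answer: 1 7 5 8 3 4 0 6 2

Derivation:
After op 1 (out_shuffle): [1 6 4 8 7 2 0 3 5]
After op 2 (out_shuffle): [1 2 6 0 4 3 8 5 7]
After op 3 (out_shuffle): [1 3 2 8 6 5 0 7 4]
After op 4 (out_shuffle): [1 5 3 0 2 7 8 4 6]
After op 5 (out_shuffle): [1 7 5 8 3 4 0 6 2]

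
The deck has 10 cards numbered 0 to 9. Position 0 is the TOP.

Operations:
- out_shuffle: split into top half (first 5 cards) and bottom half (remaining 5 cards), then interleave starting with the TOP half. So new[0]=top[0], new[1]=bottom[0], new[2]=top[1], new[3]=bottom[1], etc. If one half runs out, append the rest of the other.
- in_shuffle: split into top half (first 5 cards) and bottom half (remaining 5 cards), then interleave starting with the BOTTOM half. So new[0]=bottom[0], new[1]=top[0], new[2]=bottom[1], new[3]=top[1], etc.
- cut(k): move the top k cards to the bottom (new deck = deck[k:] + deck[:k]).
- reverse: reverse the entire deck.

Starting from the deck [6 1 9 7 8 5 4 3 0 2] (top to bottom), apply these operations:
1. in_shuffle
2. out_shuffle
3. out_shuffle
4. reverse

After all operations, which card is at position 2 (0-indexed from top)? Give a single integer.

After op 1 (in_shuffle): [5 6 4 1 3 9 0 7 2 8]
After op 2 (out_shuffle): [5 9 6 0 4 7 1 2 3 8]
After op 3 (out_shuffle): [5 7 9 1 6 2 0 3 4 8]
After op 4 (reverse): [8 4 3 0 2 6 1 9 7 5]
Position 2: card 3.

Answer: 3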